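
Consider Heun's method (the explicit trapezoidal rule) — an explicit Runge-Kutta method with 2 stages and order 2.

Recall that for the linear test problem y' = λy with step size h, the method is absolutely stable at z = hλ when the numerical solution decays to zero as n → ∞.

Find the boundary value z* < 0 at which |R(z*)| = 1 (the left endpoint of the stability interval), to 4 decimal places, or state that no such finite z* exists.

left endpoint -2.0000.

Test eqn y'=λy, z=hλ:
  order 2, 2-stage ⇒ R(z)=1+z+z^2/2
  (e.g. R(-0.33)=0.72445, |R|=0.72445)

Find x<0 with |R(x)|<1.
x=-0.33: |R|=0.7245
|R(-1.53)|=0.6404 |R(-1.03)|=0.5005 |R(-0.68)|=0.5512
Bisect:
  x_lo=-2.6377 |R|=1.8410  x_hi=-0.3331 |R|=0.7224
  mid=-1.48537 |R|=0.61779 →hi
  mid=-2.06151 |R|=1.06340 →lo
  mid=-1.77344 |R|=0.79910 →hi
  mid=-1.91748 |R|=0.92088 →hi
  mid=-1.98949 |R|=0.98955 →hi
  mid=-2.02550 |R|=1.02583 →lo
  mid=-2.00750 |R|=1.00753 →lo
  ...
  [-2.00004,-1.99990] ⇒ x*=-2.0000
Stable set (-2.0000, 0).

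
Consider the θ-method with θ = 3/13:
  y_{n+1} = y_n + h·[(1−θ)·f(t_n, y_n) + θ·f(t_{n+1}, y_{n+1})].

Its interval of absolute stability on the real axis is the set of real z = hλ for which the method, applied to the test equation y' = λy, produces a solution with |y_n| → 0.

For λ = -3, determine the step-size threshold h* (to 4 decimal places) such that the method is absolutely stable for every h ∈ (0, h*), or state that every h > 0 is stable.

Set f=λy, z=hλ:
  y_{n+1} = y_n + z·[10/13·y_n + 3/13·y_{n+1}] ⇒ (1 − 3/13z)y_{n+1} = (1 + 10/13z)y_n
  ⇒ R(z) = (1 + 10/13z)/(1 − 3/13z).

Solve |R(x)|<1 on ℝ⁻.
x=-0.38: |R|=0.6506
R=−1: 1+10/13x = −1+3/13x ⇒ -7/13x=2 ⇒ x=2/(-7/13)=-3.7143
Confirm numerically:
  x=-2.874: |R|=0.72796 <1
  x=-2.529: |R|=0.59698 <1
  x=-1.523: |R|=0.12693 <1
  x=-4.180: |R|=1.12764 >1
  x=-3.902: |R|=1.05319 >1
Stable set (-3.7143, 0).

(-3.7143,0); λ=-3 ⇒ h* = (26/7)/3 = 1.2381.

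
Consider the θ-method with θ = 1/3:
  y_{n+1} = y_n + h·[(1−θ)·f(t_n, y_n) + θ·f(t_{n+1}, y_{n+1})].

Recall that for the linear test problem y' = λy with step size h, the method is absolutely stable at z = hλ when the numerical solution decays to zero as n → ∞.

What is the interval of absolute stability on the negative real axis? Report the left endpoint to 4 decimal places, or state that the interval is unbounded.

(-6.0000, 0).

Set f=λy, z=hλ:
  y_{n+1} = y_n + z·[2/3·y_n + 1/3·y_{n+1}] ⇒ (1 − 1/3z)y_{n+1} = (1 + 2/3z)y_n
  ⇒ R(z) = (1 + 2/3z)/(1 − 1/3z).

Boundary: |R(x)|=1, x<0.
x=-0.3: |R|=0.7273
R=−1: 1+2/3x = −1+1/3x ⇒ -1/3x=2 ⇒ x=2/(-1/3)=-6.0000
Confirm numerically:
  x=-5.534: |R|=0.94539 <1
  x=-2.880: |R|=0.46939 <1
  x=-2.453: |R|=0.34953 <1
  x=-6.349: |R|=1.03733 >1
  x=-6.103: |R|=1.01131 >1
Stable set (-6.0000, 0).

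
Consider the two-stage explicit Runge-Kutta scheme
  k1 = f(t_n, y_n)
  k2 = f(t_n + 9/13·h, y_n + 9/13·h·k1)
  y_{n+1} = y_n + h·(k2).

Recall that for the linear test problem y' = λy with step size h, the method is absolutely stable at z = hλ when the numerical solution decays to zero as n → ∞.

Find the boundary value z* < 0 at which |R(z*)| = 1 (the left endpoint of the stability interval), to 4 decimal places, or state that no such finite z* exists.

z* = -1.4444.

With y'=λy (z=hλ):
  k1=λy_n ⇒ h·k1=z·y_n;  k2=λ(1+9/13z)y_n ⇒ h·k2=z(1+9/13z)y_n
  y_{n+1}/y_n = 1 + z(1+9/13z) = 1 + z + 9/13z²
  so R(z) = 1 + z + 9/13z².

Boundary: |R(x)|=1, x<0.
x=-1.31: |R|=0.8781
R=1: x+9/13x²=0 ⇒ x=−13/9=-1.4444; min R=1−1/(4·9/13)=0.6389>−1
Confirm numerically:
  x=-1.257: |R|=0.83688 <1
  x=-1.187: |R|=0.78844 <1
  x=-0.697: |R|=0.63933 <1
  x=-0.687: |R|=0.63975 <1
  x=-1.918: |R|=1.62881 >1
  x=-1.826: |R|=1.48234 >1
Stable set (-1.4444, 0).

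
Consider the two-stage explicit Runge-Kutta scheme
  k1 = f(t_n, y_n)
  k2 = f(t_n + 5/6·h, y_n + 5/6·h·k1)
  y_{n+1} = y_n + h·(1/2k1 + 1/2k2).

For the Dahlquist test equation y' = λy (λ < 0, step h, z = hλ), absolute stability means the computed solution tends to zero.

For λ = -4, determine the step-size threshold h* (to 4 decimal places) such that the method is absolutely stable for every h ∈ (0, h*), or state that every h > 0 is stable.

(-2.4000,0); λ=-4 ⇒ h* = (12/5)/4 = 0.6000.

On y'=λy, z=hλ:
  k1=λy_n ⇒ h·k1=z·y_n;  k2=λ(1+5/6z)y_n ⇒ h·k2=z(1+5/6z)y_n
  y_{n+1}/y_n = 1 + 1/2z + 1/2z(1+5/6z) = 1 + z + 5/12z²
  ⇒ R(z) = 1 + z + 5/12z².

Solve |R(x)|<1 on ℝ⁻.
x=-0.61: |R|=0.5450
R=1: x+5/12x²=0 ⇒ x=−12/5=-2.4000; min R=1−1/(4·5/12)=0.4000>−1
Confirm numerically:
  x=-2.236: |R|=0.84721 <1
  x=-1.890: |R|=0.59837 <1
  x=-1.868: |R|=0.58593 <1
  x=-1.177: |R|=0.40022 <1
  x=-2.957: |R|=1.68627 >1
  x=-2.758: |R|=1.41140 >1
  x=-2.699: |R|=1.33625 >1
Interval (-2.4000, 0).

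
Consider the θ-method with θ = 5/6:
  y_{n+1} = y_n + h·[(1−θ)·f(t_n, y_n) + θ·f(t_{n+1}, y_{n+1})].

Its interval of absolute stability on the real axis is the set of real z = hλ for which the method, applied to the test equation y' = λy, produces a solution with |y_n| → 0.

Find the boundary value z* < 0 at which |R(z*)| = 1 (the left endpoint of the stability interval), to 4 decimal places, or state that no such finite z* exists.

Test eqn y'=λy, z=hλ:
  y_{n+1} = y_n + z·[1/6·y_n + 5/6·y_{n+1}] ⇒ (1 − 5/6z)y_{n+1} = (1 + 1/6z)y_n
  R(z) = (1 + 1/6z)/(1 − 5/6z).

Boundary: |R(x)|=1, x<0.
x=-1.53: |R|=0.3275
x=-2: |R|=0.2500
x=-10: |R|=0.0714
x=-100: |R|=0.1858
θ=5/6≥1/2 ⇒ |1+1/6x|<|1−5/6x| ∀x<0 ⇒ unbounded interval.

unbounded; (−∞, 0).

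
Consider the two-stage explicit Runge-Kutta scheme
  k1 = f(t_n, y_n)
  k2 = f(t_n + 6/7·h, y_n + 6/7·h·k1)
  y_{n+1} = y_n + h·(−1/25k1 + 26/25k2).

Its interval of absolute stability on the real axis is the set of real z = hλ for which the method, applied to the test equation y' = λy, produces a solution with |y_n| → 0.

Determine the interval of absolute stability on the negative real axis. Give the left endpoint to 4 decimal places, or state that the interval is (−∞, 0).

(-1.1218, 0).

Set f=λy, z=hλ:
  k1=λy_n ⇒ h·k1=z·y_n;  k2=λ(1+6/7z)y_n ⇒ h·k2=z(1+6/7z)y_n
  y_{n+1}/y_n = 1 − 1/25z + 26/25z(1+6/7z) = 1 + z + 156/175z²
  so R(z) = 1 + z + 156/175z².

Boundary: |R(x)|=1, x<0.
x=-1.06: |R|=0.9416
R=1: x+156/175x²=0 ⇒ x=−175/156=-1.1218; min R=1−1/(4·156/175)=0.7196>−1
Confirm numerically:
  x=-0.929: |R|=0.84034 <1
  x=-0.818: |R|=0.77848 <1
  x=-0.650: |R|=0.72663 <1
  x=-0.527: |R|=0.72058 <1
  x=-1.667: |R|=1.81018 >1
  x=-1.556: |R|=1.60227 >1
  x=-1.176: |R|=1.05682 >1
Stable set (-1.1218, 0).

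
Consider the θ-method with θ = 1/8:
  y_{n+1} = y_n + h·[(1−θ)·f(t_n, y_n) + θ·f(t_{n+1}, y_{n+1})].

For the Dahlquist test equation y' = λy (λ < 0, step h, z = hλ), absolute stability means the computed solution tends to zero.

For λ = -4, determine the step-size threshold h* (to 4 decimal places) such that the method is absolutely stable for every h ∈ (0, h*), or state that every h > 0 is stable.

Set f=λy, z=hλ:
  y_{n+1} = y_n + z·[7/8·y_n + 1/8·y_{n+1}] ⇒ (1 − 1/8z)y_{n+1} = (1 + 7/8z)y_n
  Hence R(z) = (1 + 7/8z)/(1 − 1/8z).

Find x<0 with |R(x)|<1.
x=-1.23: |R|=0.0661
R=−1: 1+7/8x = −1+1/8x ⇒ -3/4x=2 ⇒ x=2/(-3/4)=-2.6667
Confirm numerically:
  x=-2.340: |R|=0.81044 <1
  x=-2.308: |R|=0.79123 <1
  x=-1.149: |R|=0.00470 <1
  x=-3.190: |R|=1.28061 >1
  x=-3.080: |R|=1.22383 >1
  x=-2.829: |R|=1.08994 >1
So |R|<1 on (-2.6667, 0).

(-2.6667,0); λ=-4 ⇒ h* = (8/3)/4 = 0.6667.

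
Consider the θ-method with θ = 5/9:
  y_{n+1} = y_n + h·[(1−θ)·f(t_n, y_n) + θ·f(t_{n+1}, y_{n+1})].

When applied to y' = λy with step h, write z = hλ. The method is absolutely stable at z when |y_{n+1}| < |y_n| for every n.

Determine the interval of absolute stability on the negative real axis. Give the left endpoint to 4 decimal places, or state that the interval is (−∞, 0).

(−∞, 0) — no finite endpoint.

With y'=λy (z=hλ):
  y_{n+1} = y_n + z·[4/9·y_n + 5/9·y_{n+1}] ⇒ (1 − 5/9z)y_{n+1} = (1 + 4/9z)y_n
  R(z) = (1 + 4/9z)/(1 − 5/9z).

Find x<0 with |R(x)|<1.
x=-0.5: |R|=0.6087
x=-2: |R|=0.0526
x=-10: |R|=0.5254
x=-100: |R|=0.7682
θ=5/9≥1/2 ⇒ |1+4/9x|<|1−5/9x| ∀x<0 ⇒ unbounded interval.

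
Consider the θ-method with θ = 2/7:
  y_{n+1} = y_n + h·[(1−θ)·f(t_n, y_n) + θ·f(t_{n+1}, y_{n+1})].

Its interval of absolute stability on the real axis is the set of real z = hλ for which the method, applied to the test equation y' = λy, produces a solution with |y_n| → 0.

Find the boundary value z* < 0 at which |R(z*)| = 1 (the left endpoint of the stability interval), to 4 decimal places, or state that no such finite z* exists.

left endpoint -4.6667.

Set f=λy, z=hλ:
  y_{n+1} = y_n + z·[5/7·y_n + 2/7·y_{n+1}] ⇒ (1 − 2/7z)y_{n+1} = (1 + 5/7z)y_n
  so R(z) = (1 + 5/7z)/(1 − 2/7z).

Boundary: |R(x)|=1, x<0.
x=-0.62: |R|=0.4733
R=−1: 1+5/7x = −1+2/7x ⇒ -3/7x=2 ⇒ x=2/(-3/7)=-4.6667
Confirm numerically:
  x=-4.162: |R|=0.90120 <1
  x=-4.012: |R|=0.86928 <1
  x=-2.989: |R|=0.61219 <1
  x=-1.962: |R|=0.25723 <1
  x=-5.208: |R|=1.09325 >1
  x=-5.141: |R|=1.08234 >1
Interval (-4.6667, 0).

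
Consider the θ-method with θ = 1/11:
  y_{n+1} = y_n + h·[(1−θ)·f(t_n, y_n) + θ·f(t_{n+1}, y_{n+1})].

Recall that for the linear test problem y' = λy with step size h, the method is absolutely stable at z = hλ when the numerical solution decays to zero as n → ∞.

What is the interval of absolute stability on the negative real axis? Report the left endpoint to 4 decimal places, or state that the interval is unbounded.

z∈(-2.4444,0).

With y'=λy (z=hλ):
  y_{n+1} = y_n + z·[10/11·y_n + 1/11·y_{n+1}] ⇒ (1 − 1/11z)y_{n+1} = (1 + 10/11z)y_n
  R(z) = (1 + 10/11z)/(1 − 1/11z).

Need |R(x)|<1, x<0.
x=-1.09: |R|=0.0083
R=−1: 1+10/11x = −1+1/11x ⇒ -9/11x=2 ⇒ x=2/(-9/11)=-2.4444
Confirm numerically:
  x=-2.187: |R|=0.82430 <1
  x=-1.470: |R|=0.29671 <1
  x=-1.164: |R|=0.05261 <1
  x=-1.123: |R|=0.01897 <1
  x=-3.022: |R|=1.37070 >1
  x=-2.520: |R|=1.05030 >1
Stable set (-2.4444, 0).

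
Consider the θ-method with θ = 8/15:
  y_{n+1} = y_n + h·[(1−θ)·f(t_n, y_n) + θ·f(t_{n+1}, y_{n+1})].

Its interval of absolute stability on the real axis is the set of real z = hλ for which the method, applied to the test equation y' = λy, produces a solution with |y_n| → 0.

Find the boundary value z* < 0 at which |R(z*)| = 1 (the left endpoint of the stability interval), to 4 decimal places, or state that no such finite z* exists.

(−∞, 0) — no finite endpoint.

With y'=λy (z=hλ):
  y_{n+1} = y_n + z·[7/15·y_n + 8/15·y_{n+1}] ⇒ (1 − 8/15z)y_{n+1} = (1 + 7/15z)y_n
  R(z) = (1 + 7/15z)/(1 − 8/15z).

Boundary: |R(x)|=1, x<0.
x=-0.87: |R|=0.4057
x=-2: |R|=0.0323
x=-10: |R|=0.5789
x=-100: |R|=0.8405
θ=8/15≥1/2 ⇒ |1+7/15x|<|1−8/15x| ∀x<0 ⇒ interval (−∞,0).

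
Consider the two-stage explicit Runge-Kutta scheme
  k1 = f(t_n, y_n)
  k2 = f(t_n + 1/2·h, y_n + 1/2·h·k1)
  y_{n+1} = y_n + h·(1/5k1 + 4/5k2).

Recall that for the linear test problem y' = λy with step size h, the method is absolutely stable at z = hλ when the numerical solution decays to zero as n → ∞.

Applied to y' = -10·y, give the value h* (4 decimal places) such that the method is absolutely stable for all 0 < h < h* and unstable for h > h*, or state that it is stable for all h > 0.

(-2.5000,0); λ=-10 ⇒ h* = (5/2)/10 = 0.2500.

On y'=λy, z=hλ:
  k1=λy_n ⇒ h·k1=z·y_n;  k2=λ(1+1/2z)y_n ⇒ h·k2=z(1+1/2z)y_n
  y_{n+1}/y_n = 1 + 1/5z + 4/5z(1+1/2z) = 1 + z + 2/5z²
  R(z) = 1 + z + 2/5z².

Need |R(x)|<1, x<0.
x=-1.35: |R|=0.3790
R=1: x+2/5x²=0 ⇒ x=−5/2=-2.5000; min R=1−1/(4·2/5)=0.3750>−1
Confirm numerically:
  x=-2.305: |R|=0.82021 <1
  x=-1.411: |R|=0.38537 <1
  x=-1.380: |R|=0.38176 <1
  x=-3.077: |R|=1.71017 >1
  x=-2.978: |R|=1.56939 >1
  x=-2.680: |R|=1.19296 >1
Interval (-2.5000, 0).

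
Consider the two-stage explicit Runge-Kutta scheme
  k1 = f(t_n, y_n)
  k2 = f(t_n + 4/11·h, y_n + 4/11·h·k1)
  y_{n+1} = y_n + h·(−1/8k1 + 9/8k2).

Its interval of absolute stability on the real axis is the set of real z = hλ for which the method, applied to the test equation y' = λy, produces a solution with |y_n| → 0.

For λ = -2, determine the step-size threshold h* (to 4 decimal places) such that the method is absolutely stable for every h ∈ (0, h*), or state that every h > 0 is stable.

Set f=λy, z=hλ:
  k1=λy_n ⇒ h·k1=z·y_n;  k2=λ(1+4/11z)y_n ⇒ h·k2=z(1+4/11z)y_n
  y_{n+1}/y_n = 1 − 1/8z + 9/8z(1+4/11z) = 1 + z + 9/22z²
  Hence R(z) = 1 + z + 9/22z².

Need |R(x)|<1, x<0.
x=-0.91: |R|=0.4288
R=1: x+9/22x²=0 ⇒ x=−22/9=-2.4444; min R=1−1/(4·9/22)=0.3889>−1
Confirm numerically:
  x=-2.385: |R|=0.94200 <1
  x=-1.271: |R|=0.38986 <1
  x=-1.254: |R|=0.38930 <1
  x=-2.989: |R|=1.66587 >1
  x=-2.685: |R|=1.26423 >1
  x=-2.556: |R|=1.11665 >1
Stable set (-2.4444, 0).

(-2.4444,0); λ=-2 ⇒ h* = (22/9)/2 = 1.2222.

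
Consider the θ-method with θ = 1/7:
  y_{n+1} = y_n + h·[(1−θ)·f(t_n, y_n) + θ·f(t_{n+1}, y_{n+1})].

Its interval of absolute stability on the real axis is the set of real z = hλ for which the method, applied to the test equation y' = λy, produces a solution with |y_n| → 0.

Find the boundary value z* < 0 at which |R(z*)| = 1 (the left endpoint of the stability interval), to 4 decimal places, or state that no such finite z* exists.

Set f=λy, z=hλ:
  y_{n+1} = y_n + z·[6/7·y_n + 1/7·y_{n+1}] ⇒ (1 − 1/7z)y_{n+1} = (1 + 6/7z)y_n
  so R(z) = (1 + 6/7z)/(1 − 1/7z).

Need |R(x)|<1, x<0.
x=-0.81: |R|=0.2740
R=−1: 1+6/7x = −1+1/7x ⇒ -5/7x=2 ⇒ x=2/(-5/7)=-2.8000
Confirm numerically:
  x=-1.509: |R|=0.24139 <1
  x=-1.370: |R|=0.14576 <1
  x=-1.243: |R|=0.05556 <1
  x=-3.092: |R|=1.14467 >1
  x=-3.060: |R|=1.12922 >1
  x=-2.825: |R|=1.01272 >1
Stable set (-2.8000, 0).

left endpoint -2.8000.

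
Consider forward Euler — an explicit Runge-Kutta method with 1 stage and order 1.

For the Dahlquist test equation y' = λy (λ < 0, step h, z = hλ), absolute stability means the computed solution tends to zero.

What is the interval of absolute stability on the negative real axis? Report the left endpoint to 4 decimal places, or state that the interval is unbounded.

With y'=λy (z=hλ):
  order 1, 1-stage ⇒ R(z)=1+z
  (e.g. R(-0.79)=0.21000, |R|=0.21000)

Solve |R(x)|<1 on ℝ⁻.
x=-0.79: |R|=0.2100
|R(-2.12)|=1.1200 |R(-1.58)|=0.5800 |R(-1.02)|=0.0200
Bisect:
  x_lo=-2.7486 |R|=1.7486  x_hi=-0.3038 |R|=0.6962
  mid=-1.52620 |R|=0.52620 →hi
  mid=-2.13738 |R|=1.13738 →lo
  mid=-1.83179 |R|=0.83179 →hi
  mid=-1.98458 |R|=0.98458 →hi
  mid=-2.06098 |R|=1.06098 →lo
  mid=-2.02278 |R|=1.02278 →lo
  mid=-2.00368 |R|=1.00368 →lo
  mid=-1.99413 |R|=0.99413 →hi
  ...
  [-2.00010,-1.99995] ⇒ x*=-2.0000
Stable set (-2.0000, 0).

(-2.0000, 0).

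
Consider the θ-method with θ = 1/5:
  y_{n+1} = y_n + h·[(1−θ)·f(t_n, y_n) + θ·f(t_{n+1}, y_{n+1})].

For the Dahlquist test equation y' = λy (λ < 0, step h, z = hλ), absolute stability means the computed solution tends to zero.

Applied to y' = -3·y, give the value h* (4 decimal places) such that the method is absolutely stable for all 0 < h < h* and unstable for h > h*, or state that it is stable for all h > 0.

Test eqn y'=λy, z=hλ:
  y_{n+1} = y_n + z·[4/5·y_n + 1/5·y_{n+1}] ⇒ (1 − 1/5z)y_{n+1} = (1 + 4/5z)y_n
  Hence R(z) = (1 + 4/5z)/(1 − 1/5z).

Find x<0 with |R(x)|<1.
x=-1.56: |R|=0.1890
R=−1: 1+4/5x = −1+1/5x ⇒ -3/5x=2 ⇒ x=2/(-3/5)=-3.3333
Confirm numerically:
  x=-2.849: |R|=0.81488 <1
  x=-2.556: |R|=0.69137 <1
  x=-2.094: |R|=0.47590 <1
  x=-2.093: |R|=0.47540 <1
  x=-3.488: |R|=1.05467 >1
  x=-3.447: |R|=1.04037 >1
  x=-3.353: |R|=1.00706 >1
Interval (-3.3333, 0).

(-3.3333,0); λ=-3 ⇒ h* = (10/3)/3 = 1.1111.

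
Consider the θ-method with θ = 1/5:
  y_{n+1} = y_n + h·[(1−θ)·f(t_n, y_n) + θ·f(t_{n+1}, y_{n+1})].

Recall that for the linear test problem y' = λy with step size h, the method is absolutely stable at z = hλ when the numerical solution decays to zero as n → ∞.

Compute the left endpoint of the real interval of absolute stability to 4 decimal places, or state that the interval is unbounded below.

z* = -3.3333.

On y'=λy, z=hλ:
  y_{n+1} = y_n + z·[4/5·y_n + 1/5·y_{n+1}] ⇒ (1 − 1/5z)y_{n+1} = (1 + 4/5z)y_n
  so R(z) = (1 + 4/5z)/(1 − 1/5z).

Boundary: |R(x)|=1, x<0.
x=-1.23: |R|=0.0128
R=−1: 1+4/5x = −1+1/5x ⇒ -3/5x=2 ⇒ x=2/(-3/5)=-3.3333
Confirm numerically:
  x=-3.167: |R|=0.93890 <1
  x=-3.031: |R|=0.88706 <1
  x=-2.041: |R|=0.44937 <1
  x=-2.014: |R|=0.43570 <1
  x=-3.549: |R|=1.07568 >1
  x=-3.475: |R|=1.05015 >1
  x=-3.396: |R|=1.02239 >1
Stable set (-3.3333, 0).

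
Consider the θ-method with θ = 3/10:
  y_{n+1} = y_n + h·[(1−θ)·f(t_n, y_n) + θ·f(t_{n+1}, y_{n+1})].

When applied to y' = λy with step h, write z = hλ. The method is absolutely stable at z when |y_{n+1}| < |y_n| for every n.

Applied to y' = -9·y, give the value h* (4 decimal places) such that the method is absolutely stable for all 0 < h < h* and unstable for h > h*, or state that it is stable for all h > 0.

Set f=λy, z=hλ:
  y_{n+1} = y_n + z·[7/10·y_n + 3/10·y_{n+1}] ⇒ (1 − 3/10z)y_{n+1} = (1 + 7/10z)y_n
  ⇒ R(z) = (1 + 7/10z)/(1 − 3/10z).

Need |R(x)|<1, x<0.
x=-0.97: |R|=0.2486
R=−1: 1+7/10x = −1+3/10x ⇒ -2/5x=2 ⇒ x=2/(-2/5)=-5.0000
Confirm numerically:
  x=-4.535: |R|=0.92120 <1
  x=-4.365: |R|=0.89002 <1
  x=-3.267: |R|=0.64992 <1
  x=-5.517: |R|=1.07789 >1
  x=-5.321: |R|=1.04945 >1
  x=-5.152: |R|=1.02388 >1
Stable set (-5.0000, 0).

(-5.0000,0); λ=-9 ⇒ h* = (5)/9 = 0.5556.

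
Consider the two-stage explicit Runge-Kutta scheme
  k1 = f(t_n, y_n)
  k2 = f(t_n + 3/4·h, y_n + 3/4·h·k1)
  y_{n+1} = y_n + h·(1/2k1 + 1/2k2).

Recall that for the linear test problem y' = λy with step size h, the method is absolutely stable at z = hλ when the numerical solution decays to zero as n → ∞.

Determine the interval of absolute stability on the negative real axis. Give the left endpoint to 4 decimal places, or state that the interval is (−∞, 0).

With y'=λy (z=hλ):
  k1=λy_n ⇒ h·k1=z·y_n;  k2=λ(1+3/4z)y_n ⇒ h·k2=z(1+3/4z)y_n
  y_{n+1}/y_n = 1 + 1/2z + 1/2z(1+3/4z) = 1 + z + 3/8z²
  so R(z) = 1 + z + 3/8z².

Need |R(x)|<1, x<0.
x=-0.55: |R|=0.5634
R=1: x+3/8x²=0 ⇒ x=−8/3=-2.6667; min R=1−1/(4·3/8)=0.3333>−1
Confirm numerically:
  x=-2.406: |R|=0.76481 <1
  x=-1.561: |R|=0.35277 <1
  x=-1.378: |R|=0.33408 <1
  x=-3.083: |R|=1.48133 >1
  x=-2.879: |R|=1.22924 >1
Stable set (-2.6667, 0).

z∈(-2.6667,0).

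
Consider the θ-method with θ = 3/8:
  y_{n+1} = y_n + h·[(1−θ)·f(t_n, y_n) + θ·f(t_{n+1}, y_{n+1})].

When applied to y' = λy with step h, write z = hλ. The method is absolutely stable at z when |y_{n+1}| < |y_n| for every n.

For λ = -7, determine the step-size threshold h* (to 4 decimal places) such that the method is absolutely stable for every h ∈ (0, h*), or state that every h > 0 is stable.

(-8.0000,0); λ=-7 ⇒ h* = (8)/7 = 1.1429.

Set f=λy, z=hλ:
  y_{n+1} = y_n + z·[5/8·y_n + 3/8·y_{n+1}] ⇒ (1 − 3/8z)y_{n+1} = (1 + 5/8z)y_n
  Hence R(z) = (1 + 5/8z)/(1 − 3/8z).

Need |R(x)|<1, x<0.
x=-0.43: |R|=0.6297
R=−1: 1+5/8x = −1+3/8x ⇒ -1/4x=2 ⇒ x=2/(-1/4)=-8.0000
Confirm numerically:
  x=-7.602: |R|=0.97416 <1
  x=-5.306: |R|=0.77473 <1
  x=-5.135: |R|=0.75518 <1
  x=-4.581: |R|=0.68551 <1
  x=-8.386: |R|=1.02328 >1
  x=-8.329: |R|=1.01995 >1
So |R|<1 on (-8.0000, 0).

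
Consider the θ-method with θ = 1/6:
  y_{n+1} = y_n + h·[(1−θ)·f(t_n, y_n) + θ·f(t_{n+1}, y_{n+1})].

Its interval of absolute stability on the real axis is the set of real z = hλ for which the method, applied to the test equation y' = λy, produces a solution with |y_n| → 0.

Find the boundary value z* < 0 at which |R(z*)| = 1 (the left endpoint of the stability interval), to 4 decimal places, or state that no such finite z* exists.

z* = -3.0000.

On y'=λy, z=hλ:
  y_{n+1} = y_n + z·[5/6·y_n + 1/6·y_{n+1}] ⇒ (1 − 1/6z)y_{n+1} = (1 + 5/6z)y_n
  so R(z) = (1 + 5/6z)/(1 − 1/6z).

Need |R(x)|<1, x<0.
x=-1.06: |R|=0.0992
R=−1: 1+5/6x = −1+1/6x ⇒ -2/3x=2 ⇒ x=2/(-2/3)=-3.0000
Confirm numerically:
  x=-2.733: |R|=0.87771 <1
  x=-2.306: |R|=0.66578 <1
  x=-2.047: |R|=0.52628 <1
  x=-3.111: |R|=1.04873 >1
  x=-3.100: |R|=1.04396 >1
So |R|<1 on (-3.0000, 0).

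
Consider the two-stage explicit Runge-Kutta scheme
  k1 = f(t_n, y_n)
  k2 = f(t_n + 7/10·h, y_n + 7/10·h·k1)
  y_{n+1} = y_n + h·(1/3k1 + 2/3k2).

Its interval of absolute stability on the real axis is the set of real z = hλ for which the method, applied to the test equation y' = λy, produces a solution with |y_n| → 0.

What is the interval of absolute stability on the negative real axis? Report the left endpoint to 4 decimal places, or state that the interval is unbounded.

Set f=λy, z=hλ:
  k1=λy_n ⇒ h·k1=z·y_n;  k2=λ(1+7/10z)y_n ⇒ h·k2=z(1+7/10z)y_n
  y_{n+1}/y_n = 1 + 1/3z + 2/3z(1+7/10z) = 1 + z + 7/15z²
  Hence R(z) = 1 + z + 7/15z².

Boundary: |R(x)|=1, x<0.
x=-0.31: |R|=0.7348
R=1: x+7/15x²=0 ⇒ x=−15/7=-2.1429; min R=1−1/(4·7/15)=0.4643>−1
Confirm numerically:
  x=-2.053: |R|=0.91391 <1
  x=-1.630: |R|=0.60989 <1
  x=-1.221: |R|=0.47473 <1
  x=-1.174: |R|=0.46920 <1
  x=-2.515: |R|=1.43677 >1
  x=-2.341: |R|=1.21646 >1
  x=-2.168: |R|=1.02544 >1
Interval (-2.1429, 0).

(-2.1429, 0).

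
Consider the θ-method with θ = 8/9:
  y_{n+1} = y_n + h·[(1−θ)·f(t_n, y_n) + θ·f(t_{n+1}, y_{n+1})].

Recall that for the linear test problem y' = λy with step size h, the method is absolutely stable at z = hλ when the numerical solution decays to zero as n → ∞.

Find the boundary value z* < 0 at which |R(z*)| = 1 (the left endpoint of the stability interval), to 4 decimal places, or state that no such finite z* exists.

unbounded; (−∞, 0).

With y'=λy (z=hλ):
  y_{n+1} = y_n + z·[1/9·y_n + 8/9·y_{n+1}] ⇒ (1 − 8/9z)y_{n+1} = (1 + 1/9z)y_n
  R(z) = (1 + 1/9z)/(1 − 8/9z).

Solve |R(x)|<1 on ℝ⁻.
x=-0.67: |R|=0.5801
x=-2: |R|=0.2800
x=-10: |R|=0.0112
x=-100: |R|=0.1125
θ=8/9≥1/2 ⇒ |1+1/9x|<|1−8/9x| ∀x<0 ⇒ interval (−∞,0).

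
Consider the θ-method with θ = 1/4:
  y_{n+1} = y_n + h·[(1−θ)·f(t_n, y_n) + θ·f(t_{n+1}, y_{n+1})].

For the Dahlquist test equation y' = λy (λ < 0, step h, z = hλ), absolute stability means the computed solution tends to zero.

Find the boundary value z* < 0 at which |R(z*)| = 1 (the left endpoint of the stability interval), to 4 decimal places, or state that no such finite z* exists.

With y'=λy (z=hλ):
  y_{n+1} = y_n + z·[3/4·y_n + 1/4·y_{n+1}] ⇒ (1 − 1/4z)y_{n+1} = (1 + 3/4z)y_n
  Hence R(z) = (1 + 3/4z)/(1 − 1/4z).

Solve |R(x)|<1 on ℝ⁻.
x=-1.32: |R|=0.0075
R=−1: 1+3/4x = −1+1/4x ⇒ -1/2x=2 ⇒ x=2/(-1/2)=-4.0000
Confirm numerically:
  x=-3.089: |R|=0.74298 <1
  x=-3.035: |R|=0.72566 <1
  x=-2.704: |R|=0.61337 <1
  x=-2.597: |R|=0.57466 <1
  x=-4.327: |R|=1.07854 >1
  x=-4.221: |R|=1.05376 >1
  x=-4.059: |R|=1.01464 >1
Interval (-4.0000, 0).

left endpoint -4.0000.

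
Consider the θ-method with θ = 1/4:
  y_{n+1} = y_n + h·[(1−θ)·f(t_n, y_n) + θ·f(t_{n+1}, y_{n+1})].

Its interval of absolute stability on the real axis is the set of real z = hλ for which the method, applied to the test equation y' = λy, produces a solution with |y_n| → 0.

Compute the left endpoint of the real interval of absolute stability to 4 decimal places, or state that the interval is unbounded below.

z* = -4.0000.

On y'=λy, z=hλ:
  y_{n+1} = y_n + z·[3/4·y_n + 1/4·y_{n+1}] ⇒ (1 − 1/4z)y_{n+1} = (1 + 3/4z)y_n
  ⇒ R(z) = (1 + 3/4z)/(1 − 1/4z).

Find x<0 with |R(x)|<1.
x=-0.82: |R|=0.3195
R=−1: 1+3/4x = −1+1/4x ⇒ -1/2x=2 ⇒ x=2/(-1/2)=-4.0000
Confirm numerically:
  x=-3.049: |R|=0.73017 <1
  x=-2.509: |R|=0.54187 <1
  x=-2.309: |R|=0.46394 <1
  x=-1.774: |R|=0.22896 <1
  x=-4.484: |R|=1.11410 >1
  x=-4.412: |R|=1.09796 >1
  x=-4.337: |R|=1.08084 >1
Interval (-4.0000, 0).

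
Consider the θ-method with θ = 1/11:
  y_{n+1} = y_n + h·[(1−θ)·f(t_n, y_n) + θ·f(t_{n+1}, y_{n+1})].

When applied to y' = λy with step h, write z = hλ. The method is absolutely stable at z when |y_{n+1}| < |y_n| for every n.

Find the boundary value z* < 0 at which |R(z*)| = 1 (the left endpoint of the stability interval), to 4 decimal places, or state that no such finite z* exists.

Test eqn y'=λy, z=hλ:
  y_{n+1} = y_n + z·[10/11·y_n + 1/11·y_{n+1}] ⇒ (1 − 1/11z)y_{n+1} = (1 + 10/11z)y_n
  so R(z) = (1 + 10/11z)/(1 − 1/11z).

Find x<0 with |R(x)|<1.
x=-0.73: |R|=0.3154
R=−1: 1+10/11x = −1+1/11x ⇒ -9/11x=2 ⇒ x=2/(-9/11)=-2.4444
Confirm numerically:
  x=-1.801: |R|=0.54761 <1
  x=-1.433: |R|=0.26784 <1
  x=-1.252: |R|=0.12406 <1
  x=-1.138: |R|=0.03131 <1
  x=-2.695: |R|=1.16466 >1
  x=-2.527: |R|=1.05493 >1
Stable set (-2.4444, 0).

left endpoint -2.4444.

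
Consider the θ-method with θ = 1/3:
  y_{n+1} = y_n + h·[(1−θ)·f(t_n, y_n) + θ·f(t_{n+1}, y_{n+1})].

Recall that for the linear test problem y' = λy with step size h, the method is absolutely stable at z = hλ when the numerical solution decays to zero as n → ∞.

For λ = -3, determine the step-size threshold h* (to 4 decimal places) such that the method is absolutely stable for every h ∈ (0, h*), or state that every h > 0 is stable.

On y'=λy, z=hλ:
  y_{n+1} = y_n + z·[2/3·y_n + 1/3·y_{n+1}] ⇒ (1 − 1/3z)y_{n+1} = (1 + 2/3z)y_n
  ⇒ R(z) = (1 + 2/3z)/(1 − 1/3z).

Solve |R(x)|<1 on ℝ⁻.
x=-1.51: |R|=0.0044
R=−1: 1+2/3x = −1+1/3x ⇒ -1/3x=2 ⇒ x=2/(-1/3)=-6.0000
Confirm numerically:
  x=-2.799: |R|=0.44801 <1
  x=-2.459: |R|=0.35135 <1
  x=-2.454: |R|=0.34983 <1
  x=-6.532: |R|=1.05581 >1
  x=-6.378: |R|=1.04031 >1
  x=-6.047: |R|=1.00520 >1
Interval (-6.0000, 0).

(-6.0000,0); λ=-3 ⇒ h* = (6)/3 = 2.0000.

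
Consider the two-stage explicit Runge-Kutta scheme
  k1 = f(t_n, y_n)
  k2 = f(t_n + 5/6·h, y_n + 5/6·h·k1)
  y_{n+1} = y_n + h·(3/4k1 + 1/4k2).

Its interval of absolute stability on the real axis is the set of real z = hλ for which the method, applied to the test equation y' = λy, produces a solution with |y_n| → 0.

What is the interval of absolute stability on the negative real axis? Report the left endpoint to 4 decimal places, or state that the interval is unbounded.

On y'=λy, z=hλ:
  k1=λy_n ⇒ h·k1=z·y_n;  k2=λ(1+5/6z)y_n ⇒ h·k2=z(1+5/6z)y_n
  y_{n+1}/y_n = 1 + 3/4z + 1/4z(1+5/6z) = 1 + z + 5/24z²
  ⇒ R(z) = 1 + z + 5/24z².

Need |R(x)|<1, x<0.
x=-1.05: |R|=0.1797
R=1: x+5/24x²=0 ⇒ x=−24/5=-4.8000; min R=1−1/(4·5/24)=-0.2000>−1
Confirm numerically:
  x=-4.603: |R|=0.81109 <1
  x=-3.814: |R|=0.21654 <1
  x=-2.521: |R|=0.19695 <1
  x=-5.329: |R|=1.58730 >1
  x=-5.287: |R|=1.53641 >1
  x=-5.097: |R|=1.31538 >1
Stable set (-4.8000, 0).

z∈(-4.8000,0).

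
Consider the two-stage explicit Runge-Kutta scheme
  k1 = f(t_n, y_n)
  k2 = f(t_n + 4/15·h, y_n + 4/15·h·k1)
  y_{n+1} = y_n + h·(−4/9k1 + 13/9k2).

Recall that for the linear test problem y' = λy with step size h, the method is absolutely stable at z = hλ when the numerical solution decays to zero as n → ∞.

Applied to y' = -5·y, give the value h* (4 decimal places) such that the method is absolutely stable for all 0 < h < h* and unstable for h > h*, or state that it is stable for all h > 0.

Test eqn y'=λy, z=hλ:
  k1=λy_n ⇒ h·k1=z·y_n;  k2=λ(1+4/15z)y_n ⇒ h·k2=z(1+4/15z)y_n
  y_{n+1}/y_n = 1 − 4/9z + 13/9z(1+4/15z) = 1 + z + 52/135z²
  so R(z) = 1 + z + 52/135z².

Boundary: |R(x)|=1, x<0.
x=-1.51: |R|=0.3683
R=1: x+52/135x²=0 ⇒ x=−135/52=-2.5962; min R=1−1/(4·52/135)=0.3510>−1
Confirm numerically:
  x=-2.515: |R|=0.92138 <1
  x=-1.895: |R|=0.48821 <1
  x=-1.877: |R|=0.48006 <1
  x=-2.814: |R|=1.23613 >1
  x=-2.703: |R|=1.11124 >1
Stable set (-2.5962, 0).

(-2.5962,0); λ=-5 ⇒ h* = (135/52)/5 = 0.5192.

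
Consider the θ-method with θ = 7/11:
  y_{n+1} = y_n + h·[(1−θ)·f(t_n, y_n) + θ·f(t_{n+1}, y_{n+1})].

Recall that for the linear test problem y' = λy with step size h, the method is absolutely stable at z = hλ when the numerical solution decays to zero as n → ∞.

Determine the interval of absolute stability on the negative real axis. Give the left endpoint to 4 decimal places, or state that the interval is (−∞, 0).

With y'=λy (z=hλ):
  y_{n+1} = y_n + z·[4/11·y_n + 7/11·y_{n+1}] ⇒ (1 − 7/11z)y_{n+1} = (1 + 4/11z)y_n
  Hence R(z) = (1 + 4/11z)/(1 − 7/11z).

Need |R(x)|<1, x<0.
x=-1.78: |R|=0.1654
x=-2: |R|=0.1200
x=-10: |R|=0.3580
x=-100: |R|=0.5471
θ=7/11≥1/2 ⇒ |1+4/11x|<|1−7/11x| ∀x<0 ⇒ unbounded interval.

unbounded; (−∞, 0).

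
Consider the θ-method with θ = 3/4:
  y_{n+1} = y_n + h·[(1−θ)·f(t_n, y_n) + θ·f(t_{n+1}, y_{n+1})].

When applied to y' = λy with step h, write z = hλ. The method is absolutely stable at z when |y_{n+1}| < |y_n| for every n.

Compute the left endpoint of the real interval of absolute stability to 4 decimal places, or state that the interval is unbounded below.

Test eqn y'=λy, z=hλ:
  y_{n+1} = y_n + z·[1/4·y_n + 3/4·y_{n+1}] ⇒ (1 − 3/4z)y_{n+1} = (1 + 1/4z)y_n
  Hence R(z) = (1 + 1/4z)/(1 − 3/4z).

Boundary: |R(x)|=1, x<0.
x=-0.75: |R|=0.5200
x=-2: |R|=0.2000
x=-10: |R|=0.1765
x=-100: |R|=0.3158
θ=3/4≥1/2 ⇒ |1+1/4x|<|1−3/4x| ∀x<0 ⇒ stable on all of ℝ⁻.

interval (−∞, 0).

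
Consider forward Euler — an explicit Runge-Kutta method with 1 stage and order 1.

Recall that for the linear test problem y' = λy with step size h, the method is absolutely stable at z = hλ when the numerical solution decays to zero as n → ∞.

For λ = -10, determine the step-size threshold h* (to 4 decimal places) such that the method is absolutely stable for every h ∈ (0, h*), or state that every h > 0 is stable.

(-2.0000,0); λ=-10 ⇒ h* = 0.2000.

Set f=λy, z=hλ:
  order 1, 1-stage ⇒ R(z)=1+z
  (e.g. R(-0.57)=0.43000, |R|=0.43000)

Find x<0 with |R(x)|<1.
x=-0.57: |R|=0.4300
|R(-2.39)|=1.3900 |R(-1.14)|=0.1400 |R(-0.9)|=0.1000
Bisect:
  x_lo=-2.5342 |R|=1.5342  x_hi=-0.1849 |R|=0.8151
  mid=-1.35957 |R|=0.35957 →hi
  mid=-1.94691 |R|=0.94691 →hi
  mid=-2.24057 |R|=1.24057 →lo
  mid=-2.09374 |R|=1.09374 →lo
  mid=-2.02032 |R|=1.02032 →lo
  mid=-1.98361 |R|=0.98361 →hi
  mid=-2.00197 |R|=1.00197 →lo
  mid=-1.99279 |R|=0.99279 →hi
  mid=-1.99738 |R|=0.99738 →hi
  mid=-1.99967 |R|=0.99967 →hi
  ...
  [-2.00010,-1.99996] ⇒ x*=-2.0000
Interval (-2.0000, 0).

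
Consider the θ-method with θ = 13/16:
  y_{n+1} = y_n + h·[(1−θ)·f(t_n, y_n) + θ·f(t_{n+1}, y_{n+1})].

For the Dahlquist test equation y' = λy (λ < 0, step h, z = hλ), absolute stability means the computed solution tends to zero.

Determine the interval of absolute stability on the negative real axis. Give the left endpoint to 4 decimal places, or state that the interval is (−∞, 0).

interval (−∞, 0).

Set f=λy, z=hλ:
  y_{n+1} = y_n + z·[3/16·y_n + 13/16·y_{n+1}] ⇒ (1 − 13/16z)y_{n+1} = (1 + 3/16z)y_n
  ⇒ R(z) = (1 + 3/16z)/(1 − 13/16z).

Solve |R(x)|<1 on ℝ⁻.
x=-1.07: |R|=0.4276
x=-2: |R|=0.2381
x=-10: |R|=0.0959
x=-100: |R|=0.2158
θ=13/16≥1/2 ⇒ |1+3/16x|<|1−13/16x| ∀x<0 ⇒ interval (−∞,0).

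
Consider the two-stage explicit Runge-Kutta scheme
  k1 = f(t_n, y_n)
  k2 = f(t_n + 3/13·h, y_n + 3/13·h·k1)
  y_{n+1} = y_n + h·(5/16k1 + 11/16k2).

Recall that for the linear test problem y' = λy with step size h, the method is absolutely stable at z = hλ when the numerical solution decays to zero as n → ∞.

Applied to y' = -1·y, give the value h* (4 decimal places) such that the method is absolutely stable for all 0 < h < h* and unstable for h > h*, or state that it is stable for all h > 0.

On y'=λy, z=hλ:
  k1=λy_n ⇒ h·k1=z·y_n;  k2=λ(1+3/13z)y_n ⇒ h·k2=z(1+3/13z)y_n
  y_{n+1}/y_n = 1 + 5/16z + 11/16z(1+3/13z) = 1 + z + 33/208z²
  so R(z) = 1 + z + 33/208z².

Find x<0 with |R(x)|<1.
x=-1.66: |R|=0.2228
R=1: x+33/208x²=0 ⇒ x=−208/33=-6.3030; min R=1−1/(4·33/208)=-0.5758>−1
Confirm numerically:
  x=-6.157: |R|=0.85735 <1
  x=-3.456: |R|=0.56105 <1
  x=-3.435: |R|=0.56301 <1
  x=-3.420: |R|=0.56432 <1
  x=-6.883: |R|=1.63334 >1
  x=-6.826: |R|=1.56636 >1
So |R|<1 on (-6.3030, 0).

(-6.3030,0); λ=-1 ⇒ h* = (208/33)/1 = 6.3030.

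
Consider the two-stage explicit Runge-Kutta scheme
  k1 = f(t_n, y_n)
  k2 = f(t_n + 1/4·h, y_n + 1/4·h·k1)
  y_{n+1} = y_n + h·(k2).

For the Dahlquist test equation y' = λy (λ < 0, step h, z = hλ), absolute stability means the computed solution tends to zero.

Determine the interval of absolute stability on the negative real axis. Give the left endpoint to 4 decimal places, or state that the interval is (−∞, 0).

On y'=λy, z=hλ:
  k1=λy_n ⇒ h·k1=z·y_n;  k2=λ(1+1/4z)y_n ⇒ h·k2=z(1+1/4z)y_n
  y_{n+1}/y_n = 1 + z(1+1/4z) = 1 + z + 1/4z²
  Hence R(z) = 1 + z + 1/4z².

Find x<0 with |R(x)|<1.
x=-1.8: |R|=0.0100
R=1: x+1/4x²=0 ⇒ x=−4=-4.0000; min R=1−1/(4·1/4)=0.0000>−1
Confirm numerically:
  x=-3.974: |R|=0.97417 <1
  x=-3.464: |R|=0.53582 <1
  x=-2.920: |R|=0.21160 <1
  x=-2.342: |R|=0.02924 <1
  x=-4.549: |R|=1.62435 >1
  x=-4.501: |R|=1.56375 >1
Interval (-4.0000, 0).

z∈(-4.0000,0).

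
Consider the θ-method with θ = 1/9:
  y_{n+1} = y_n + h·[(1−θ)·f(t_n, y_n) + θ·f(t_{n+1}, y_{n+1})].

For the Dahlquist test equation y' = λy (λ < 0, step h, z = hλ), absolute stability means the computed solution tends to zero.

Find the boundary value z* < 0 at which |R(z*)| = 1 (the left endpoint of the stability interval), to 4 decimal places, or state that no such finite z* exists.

z* = -2.5714.

Test eqn y'=λy, z=hλ:
  y_{n+1} = y_n + z·[8/9·y_n + 1/9·y_{n+1}] ⇒ (1 − 1/9z)y_{n+1} = (1 + 8/9z)y_n
  R(z) = (1 + 8/9z)/(1 − 1/9z).

Solve |R(x)|<1 on ℝ⁻.
x=-1.71: |R|=0.4370
R=−1: 1+8/9x = −1+1/9x ⇒ -7/9x=2 ⇒ x=2/(-7/9)=-2.5714
Confirm numerically:
  x=-1.443: |R|=0.24361 <1
  x=-1.421: |R|=0.22723 <1
  x=-1.376: |R|=0.19352 <1
  x=-1.370: |R|=0.18901 <1
  x=-3.016: |R|=1.25899 >1
  x=-3.009: |R|=1.25506 >1
So |R|<1 on (-2.5714, 0).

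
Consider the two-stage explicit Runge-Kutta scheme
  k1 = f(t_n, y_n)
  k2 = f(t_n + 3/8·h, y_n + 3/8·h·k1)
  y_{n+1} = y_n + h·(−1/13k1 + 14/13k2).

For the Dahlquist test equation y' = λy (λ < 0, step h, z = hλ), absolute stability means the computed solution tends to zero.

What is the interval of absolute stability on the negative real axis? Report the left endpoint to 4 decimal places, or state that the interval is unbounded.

(-2.4762, 0).

On y'=λy, z=hλ:
  k1=λy_n ⇒ h·k1=z·y_n;  k2=λ(1+3/8z)y_n ⇒ h·k2=z(1+3/8z)y_n
  y_{n+1}/y_n = 1 − 1/13z + 14/13z(1+3/8z) = 1 + z + 21/52z²
  R(z) = 1 + z + 21/52z².

Boundary: |R(x)|=1, x<0.
x=-0.87: |R|=0.4357
R=1: x+21/52x²=0 ⇒ x=−52/21=-2.4762; min R=1−1/(4·21/52)=0.3810>−1
Confirm numerically:
  x=-2.363: |R|=0.89198 <1
  x=-2.357: |R|=0.88655 <1
  x=-2.263: |R|=0.80516 <1
  x=-2.957: |R|=1.57417 >1
  x=-2.917: |R|=1.51928 >1
  x=-2.620: |R|=1.15216 >1
So |R|<1 on (-2.4762, 0).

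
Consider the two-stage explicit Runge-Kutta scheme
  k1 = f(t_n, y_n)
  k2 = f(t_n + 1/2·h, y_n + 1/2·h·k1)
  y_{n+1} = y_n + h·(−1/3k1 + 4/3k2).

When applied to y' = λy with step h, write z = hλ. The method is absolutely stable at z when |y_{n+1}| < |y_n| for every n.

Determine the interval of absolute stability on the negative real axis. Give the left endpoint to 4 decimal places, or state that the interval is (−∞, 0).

(-1.5000, 0).

Set f=λy, z=hλ:
  k1=λy_n ⇒ h·k1=z·y_n;  k2=λ(1+1/2z)y_n ⇒ h·k2=z(1+1/2z)y_n
  y_{n+1}/y_n = 1 − 1/3z + 4/3z(1+1/2z) = 1 + z + 2/3z²
  R(z) = 1 + z + 2/3z².

Need |R(x)|<1, x<0.
x=-0.41: |R|=0.7021
R=1: x+2/3x²=0 ⇒ x=−3/2=-1.5000; min R=1−1/(4·2/3)=0.6250>−1
Confirm numerically:
  x=-1.140: |R|=0.72640 <1
  x=-0.972: |R|=0.65786 <1
  x=-0.961: |R|=0.65468 <1
  x=-1.853: |R|=1.43607 >1
  x=-1.815: |R|=1.38115 >1
Stable set (-1.5000, 0).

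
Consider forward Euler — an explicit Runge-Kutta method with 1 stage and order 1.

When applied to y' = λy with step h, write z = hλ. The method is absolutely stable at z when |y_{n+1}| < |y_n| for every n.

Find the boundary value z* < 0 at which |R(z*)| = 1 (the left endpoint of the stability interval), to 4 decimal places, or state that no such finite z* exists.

left endpoint -2.0000.

Set f=λy, z=hλ:
  order 1, 1-stage ⇒ R(z)=1+z
  (e.g. R(-1.09)=-0.09000, |R|=0.09000)

Solve |R(x)|<1 on ℝ⁻.
x=-1.09: |R|=0.0900
|R(-1.69)|=0.6900 |R(-1.28)|=0.2800 |R(-0.68)|=0.3200
Bisect:
  x_lo=-2.7889 |R|=1.7889  x_hi=-0.2983 |R|=0.7017
  mid=-1.54356 |R|=0.54356 →hi
  mid=-2.16621 |R|=1.16621 →lo
  mid=-1.85488 |R|=0.85488 →hi
  mid=-2.01055 |R|=1.01055 →lo
  mid=-1.93271 |R|=0.93271 →hi
  mid=-1.97163 |R|=0.97163 →hi
  mid=-1.99109 |R|=0.99109 →hi
  ...
  [-2.00006,-1.99990] ⇒ x*=-2.0000
Interval (-2.0000, 0).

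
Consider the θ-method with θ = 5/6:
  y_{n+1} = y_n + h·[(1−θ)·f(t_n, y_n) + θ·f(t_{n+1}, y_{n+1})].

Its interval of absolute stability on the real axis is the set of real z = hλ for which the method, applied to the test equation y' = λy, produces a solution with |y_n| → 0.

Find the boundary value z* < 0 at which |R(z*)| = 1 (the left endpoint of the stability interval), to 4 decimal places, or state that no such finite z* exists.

Set f=λy, z=hλ:
  y_{n+1} = y_n + z·[1/6·y_n + 5/6·y_{n+1}] ⇒ (1 − 5/6z)y_{n+1} = (1 + 1/6z)y_n
  ⇒ R(z) = (1 + 1/6z)/(1 − 5/6z).

Need |R(x)|<1, x<0.
x=-1.76: |R|=0.2865
x=-2: |R|=0.2500
x=-10: |R|=0.0714
x=-100: |R|=0.1858
θ=5/6≥1/2 ⇒ |1+1/6x|<|1−5/6x| ∀x<0 ⇒ stable on all of ℝ⁻.

interval (−∞, 0).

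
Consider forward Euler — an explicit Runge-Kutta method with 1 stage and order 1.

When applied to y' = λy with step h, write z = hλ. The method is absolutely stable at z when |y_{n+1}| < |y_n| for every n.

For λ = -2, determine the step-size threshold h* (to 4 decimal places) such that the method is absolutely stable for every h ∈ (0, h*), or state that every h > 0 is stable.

(-2.0000,0); λ=-2 ⇒ h* = 1.0000.

On y'=λy, z=hλ:
  order 1, 1-stage ⇒ R(z)=1+z
  (e.g. R(-1.13)=-0.13000, |R|=0.13000)

Find x<0 with |R(x)|<1.
x=-1.13: |R|=0.1300
|R(-2.38)|=1.3800 |R(-2.13)|=1.1300 |R(-1.12)|=0.1200
Bisect:
  x_lo=-2.8933 |R|=1.8933  x_hi=-0.2249 |R|=0.7751
  mid=-1.55911 |R|=0.55911 →hi
  mid=-2.22621 |R|=1.22621 →lo
  mid=-1.89266 |R|=0.89266 →hi
  mid=-2.05944 |R|=1.05944 →lo
  mid=-1.97605 |R|=0.97605 →hi
  mid=-2.01774 |R|=1.01774 →lo
  mid=-1.99689 |R|=0.99689 →hi
  mid=-2.00732 |R|=1.00732 →lo
  ...
  [-2.00015,-1.99999] ⇒ x*=-2.0000
So |R|<1 on (-2.0000, 0).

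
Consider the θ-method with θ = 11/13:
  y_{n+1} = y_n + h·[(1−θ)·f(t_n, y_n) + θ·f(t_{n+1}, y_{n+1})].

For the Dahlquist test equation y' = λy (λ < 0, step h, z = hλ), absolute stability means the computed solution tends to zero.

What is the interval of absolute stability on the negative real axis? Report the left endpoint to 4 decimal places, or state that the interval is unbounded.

(−∞, 0) — no finite endpoint.

Test eqn y'=λy, z=hλ:
  y_{n+1} = y_n + z·[2/13·y_n + 11/13·y_{n+1}] ⇒ (1 − 11/13z)y_{n+1} = (1 + 2/13z)y_n
  so R(z) = (1 + 2/13z)/(1 − 11/13z).

Boundary: |R(x)|=1, x<0.
x=-1.26: |R|=0.3902
x=-2: |R|=0.2571
x=-10: |R|=0.0569
x=-100: |R|=0.1680
θ=11/13≥1/2 ⇒ |1+2/13x|<|1−11/13x| ∀x<0 ⇒ stable on all of ℝ⁻.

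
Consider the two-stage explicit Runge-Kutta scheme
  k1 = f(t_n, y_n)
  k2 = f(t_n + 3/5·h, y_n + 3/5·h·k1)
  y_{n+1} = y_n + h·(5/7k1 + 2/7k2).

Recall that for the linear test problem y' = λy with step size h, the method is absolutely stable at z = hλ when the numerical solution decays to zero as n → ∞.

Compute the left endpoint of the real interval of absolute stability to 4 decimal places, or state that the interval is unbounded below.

On y'=λy, z=hλ:
  k1=λy_n ⇒ h·k1=z·y_n;  k2=λ(1+3/5z)y_n ⇒ h·k2=z(1+3/5z)y_n
  y_{n+1}/y_n = 1 + 5/7z + 2/7z(1+3/5z) = 1 + z + 6/35z²
  Hence R(z) = 1 + z + 6/35z².

Find x<0 with |R(x)|<1.
x=-1.21: |R|=0.0410
R=1: x+6/35x²=0 ⇒ x=−35/6=-5.8333; min R=1−1/(4·6/35)=-0.4583>−1
Confirm numerically:
  x=-4.090: |R|=0.22233 <1
  x=-3.150: |R|=0.44900 <1
  x=-2.965: |R|=0.45793 <1
  x=-2.500: |R|=0.42857 <1
  x=-6.379: |R|=1.59671 >1
  x=-6.361: |R|=1.57540 >1
  x=-5.957: |R|=1.12629 >1
Interval (-5.8333, 0).

left endpoint -5.8333.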